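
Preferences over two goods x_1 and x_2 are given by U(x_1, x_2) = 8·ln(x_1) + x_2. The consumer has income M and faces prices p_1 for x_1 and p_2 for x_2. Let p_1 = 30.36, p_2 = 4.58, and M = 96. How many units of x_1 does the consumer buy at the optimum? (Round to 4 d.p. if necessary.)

So x_1*(p_1,p_2) = 8·p_2/p_1, independent of income; and x_2* = (M − 8·p_2)/p_2.
At the given prices: x_1* = 8·4.58/30.36 = 1.2069.

x_1* = 1.2069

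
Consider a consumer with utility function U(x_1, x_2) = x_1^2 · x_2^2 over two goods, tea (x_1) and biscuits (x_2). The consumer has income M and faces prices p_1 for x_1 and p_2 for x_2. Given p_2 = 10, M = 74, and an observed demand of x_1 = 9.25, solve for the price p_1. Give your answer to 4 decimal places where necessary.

p_1 = 4

The MRS is x_2/x_1. Set MRS = p_1/p_2.
Rearranging, p_2·x_2 = p_1·x_1. Substituting into the budget gives p_1·x_1·(1 + 1) = M.
Demand: x_1*(p_1,p_2,M) = 0.5·M/p_1 and x_2* = 0.5·M/p_2.
Set x_1* = 9.25 in the demand function and solve for p_1: p_1 = 4.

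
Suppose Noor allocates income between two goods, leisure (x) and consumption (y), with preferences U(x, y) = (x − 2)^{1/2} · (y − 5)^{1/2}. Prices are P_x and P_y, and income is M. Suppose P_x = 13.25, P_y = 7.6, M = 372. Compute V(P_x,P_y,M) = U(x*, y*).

V = 15.3215

MRS = (y−5)/(x−2). Tangency with P_x/P_y gives y−5 = (P_x/P_y)·(x−2).
After buying the subsistence bundle (2, 5), a share 0.5 of the remaining income goes to x: x* = 2 + 0.5·(M − 2P_x − 5P_y)/P_x.
Discretionary income = 372 − 2·13.25 − 5·7.6 = 307.5; x* = 2 + 0.5·307.5/13.25 = 13.6038; y* = 5 + 0.5·307.5/7.6 = 25.2303.
Utility at the optimum: U(13.6038, 25.2303) = 15.3215.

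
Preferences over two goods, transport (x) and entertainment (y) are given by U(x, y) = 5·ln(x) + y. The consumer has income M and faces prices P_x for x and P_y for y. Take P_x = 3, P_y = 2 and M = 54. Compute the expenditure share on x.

share on x = 0.1852

So x*(P_x,P_y) = 5·P_y/P_x, independent of income; and y* = (M − 5·P_y)/P_y.
At the given prices: x* = 5·2/3 = 3.3333, and y* = 22.
Expenditure on x: 3·3.3333 = 10; share = 0.1852.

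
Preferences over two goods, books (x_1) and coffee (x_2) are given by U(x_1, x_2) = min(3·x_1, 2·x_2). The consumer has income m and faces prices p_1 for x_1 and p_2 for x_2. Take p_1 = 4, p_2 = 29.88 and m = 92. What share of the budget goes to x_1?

With perfect complements, no substitution: consume in ratio x_1:x_2 = 2:3.
Budget: p_1·x_1 + p_2·(3/2)·x_1 = m, so (2·p_1 + 3·p_2)·x_1 = 2·m.
Demand: x_1*(p_1,p_2,m) = 2·m/(2·p_1 + 3·p_2), x_2* = 3·m/(2·p_1 + 3·p_2).
Here 2·4 + 3·29.88 = 97.64, giving x_1* = 1.8845 and x_2* = 2.8267.
Expenditure on x_1: 4·1.8845 = 7.5379; share = 0.0819.

share on x_1 = 0.0819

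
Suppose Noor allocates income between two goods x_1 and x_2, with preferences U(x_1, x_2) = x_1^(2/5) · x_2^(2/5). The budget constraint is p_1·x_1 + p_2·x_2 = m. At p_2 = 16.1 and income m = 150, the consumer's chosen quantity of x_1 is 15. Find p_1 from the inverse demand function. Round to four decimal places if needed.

The MRS is x_2/x_1. Set MRS = p_1/p_2.
Rearranging, p_2·x_2 = p_1·x_1. Substituting into the budget gives p_1·x_1·(1 + 1) = m.
Demand: x_1*(p_1,p_2,m) = 0.5·m/p_1 and x_2* = 0.5·m/p_2.
Set x_1* = 15 in the demand function and solve for p_1: p_1 = 5.

p_1 = 5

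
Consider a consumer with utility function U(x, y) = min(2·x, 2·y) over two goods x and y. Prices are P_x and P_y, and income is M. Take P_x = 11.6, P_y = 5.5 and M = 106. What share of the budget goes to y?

share on y = 0.3216

Leontief preferences: the optimum is at the kink where x/2 = y/2, i.e. y = x.
Budget: P_x·x + P_y·x = M, so (2·P_x + 2·P_y)·x = 2·M.
Demand: x*(P_x,P_y,M) = 2·M/(2·P_x + 2·P_y), y* = 2·M/(2·P_x + 2·P_y).
Here 2·11.6 + 2·5.5 = 34.2, giving x* = 6.1988 and y* = 6.1988.
Expenditure on y: 5.5·6.1988 = 34.0936; share = 0.3216.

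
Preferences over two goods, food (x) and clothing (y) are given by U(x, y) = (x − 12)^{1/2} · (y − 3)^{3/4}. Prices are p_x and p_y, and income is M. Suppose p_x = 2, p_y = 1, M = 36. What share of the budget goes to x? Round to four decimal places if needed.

This is Cobb-Douglas in (x−12, y−3): tangency gives 0.5·p_y·(y−3) = 0.75·p_x·(x−12).
After buying the subsistence bundle (12, 3), a share 0.4 of the remaining income goes to x: x* = 12 + 0.4·(M − 12p_x − 3p_y)/p_x.
Discretionary income = 36 − 12·2 − 3·1 = 9; x* = 12 + 0.4·9/2 = 13.8; y* = 3 + 0.6·9/1 = 8.4.
Expenditure on x: 2·13.8 = 27.6; share = 0.7667.

share on x = 0.7667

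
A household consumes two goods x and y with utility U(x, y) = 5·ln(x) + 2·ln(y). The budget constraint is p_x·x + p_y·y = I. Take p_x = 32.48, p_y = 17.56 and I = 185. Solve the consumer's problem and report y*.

Tangency: MRS = (5/2)·y/x = p_x/p_y.
Rearranging, p_y·y = (2/5)·p_x·x. Substituting into the budget gives p_x·x·(1 + (2/5)) = I.
Demand: x*(p_x,p_y,I) = 5/7·I/p_x and y* = 2/7·I/p_y.
At p_x=32.48, p_y=17.56, I=185: y* = 2/7·185/17.56 = 3.0101.

y* = 3.0101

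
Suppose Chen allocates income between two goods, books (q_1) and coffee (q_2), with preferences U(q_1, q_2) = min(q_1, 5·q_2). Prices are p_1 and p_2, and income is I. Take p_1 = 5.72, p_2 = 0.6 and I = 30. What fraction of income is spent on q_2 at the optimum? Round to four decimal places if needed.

Leontief preferences: the optimum is at the kink where q_1/5 = q_2/1, i.e. q_2 = (1/5)·q_1.
Budget: p_1·q_1 + p_2·(1/5)·q_1 = I, so (5·p_1 + p_2)·q_1 = 5·I.
Demand: q_1*(p_1,p_2,I) = 5·I/(5·p_1 + p_2), q_2* = I/(5·p_1 + p_2).
Here 5·5.72 + 0.6 = 29.2, giving q_1* = 5.137 and q_2* = 1.0274.
Expenditure on q_2: 0.6·1.0274 = 0.6164; share = 0.0205.

share on q_2 = 0.0205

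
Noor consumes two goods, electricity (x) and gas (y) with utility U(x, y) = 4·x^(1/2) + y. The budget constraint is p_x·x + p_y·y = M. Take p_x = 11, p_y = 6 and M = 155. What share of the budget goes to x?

MU_x = 2/√x, MU_y = 1. Tangency: 2/√x = p_x/p_y.
Solve: √x = 2·p_y/p_x, so x*(p_x,p_y) = (2·p_y/p_x)², and y* = (M − p_x·x*)/p_y.
Plugging in: x* = (2·6/11)² = 1.1901, y* = 23.6515.
Expenditure on x: 11·1.1901 = 13.0909; share = 0.0845.

share on x = 0.0845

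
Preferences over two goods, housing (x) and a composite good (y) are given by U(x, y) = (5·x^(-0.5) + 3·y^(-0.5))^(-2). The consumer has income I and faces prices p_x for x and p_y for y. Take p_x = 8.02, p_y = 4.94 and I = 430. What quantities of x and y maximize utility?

MRS = MU_x/MU_y = (5/3)·(y/x)^(1.5). Set equal to p_x/p_y.
Hence y/x = ((3/5)·p_x/p_y)^(1/(1.5)), i.e. raised to the 2/3 power.
Substitute y = (y/x)·x into the budget: x* = I/(p_x + p_y·(y/x)).
Numerically y/x = 0.982651, so x* = 430/(8.02 + 4.94·0.982651) = 33.3999 and y* = 0.982651·33.3999 = 32.8204.

x* = 33.3999, y* = 32.8204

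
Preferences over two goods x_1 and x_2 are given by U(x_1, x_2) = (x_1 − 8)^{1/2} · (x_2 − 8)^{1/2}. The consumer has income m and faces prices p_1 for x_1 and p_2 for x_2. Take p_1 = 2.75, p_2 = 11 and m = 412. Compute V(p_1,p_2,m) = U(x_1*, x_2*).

V = 27.4545

This is Cobb-Douglas in (x_1−8, x_2−8): tangency gives 0.5·p_2·(x_2−8) = 0.5·p_1·(x_1−8).
Substituting into the budget: x_1* = 8 + 0.5·(m − 8·p_1 − 8·p_2)/p_1, and x_2* = 8 + 0.5·(…)/p_2.
Discretionary income = 412 − 8·2.75 − 8·11 = 302; x_1* = 8 + 0.5·302/2.75 = 62.9091; x_2* = 8 + 0.5·302/11 = 21.7273.
Utility at the optimum: U(62.9091, 21.7273) = 27.4545.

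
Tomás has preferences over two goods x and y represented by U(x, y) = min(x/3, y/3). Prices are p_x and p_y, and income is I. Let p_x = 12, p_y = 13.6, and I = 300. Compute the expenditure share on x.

share on x = 0.4688

Demand: x*(p_x,p_y,I) = 3·I/(3·p_x + 3·p_y), y* = 3·I/(3·p_x + 3·p_y).
Here 3·12 + 3·13.6 = 76.8, giving x* = 11.7188 and y* = 11.7188.
Expenditure on x: 12·11.7188 = 140.625; share = 0.4688.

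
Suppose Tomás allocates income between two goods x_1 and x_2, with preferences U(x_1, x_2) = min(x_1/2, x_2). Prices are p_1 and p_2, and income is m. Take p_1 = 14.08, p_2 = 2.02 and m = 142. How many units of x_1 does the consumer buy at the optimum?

With perfect complements, no substitution: consume in ratio x_1:x_2 = 2:1.
Budget: p_1·x_1 + p_2·(1/2)·x_1 = m, so (2·p_1 + p_2)·x_1 = 2·m.
Demand: x_1*(p_1,p_2,m) = 2·m/(2·p_1 + p_2), x_2* = m/(2·p_1 + p_2).
Here 2·14.08 + 2.02 = 30.18, giving x_1* = 9.4102.

x_1* = 9.4102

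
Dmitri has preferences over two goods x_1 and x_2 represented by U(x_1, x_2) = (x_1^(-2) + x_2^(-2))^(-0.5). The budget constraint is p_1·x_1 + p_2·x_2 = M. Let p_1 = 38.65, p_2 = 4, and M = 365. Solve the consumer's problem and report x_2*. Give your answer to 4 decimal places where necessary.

Numerically x_2/x_1 = 2.129919, so x_1* = 365/(38.65 + 4·2.129919) = 7.738 and x_2* = 2.129919·7.738 = 16.4814.

x_2* = 16.4814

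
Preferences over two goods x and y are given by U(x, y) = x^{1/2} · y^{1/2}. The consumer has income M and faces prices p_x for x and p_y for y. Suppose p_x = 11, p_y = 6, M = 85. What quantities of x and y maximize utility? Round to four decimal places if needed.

The MRS is y/x. Set MRS = p_x/p_y.
So 0.5·p_y·y = 0.5·p_x·x; combined with the budget, a share 0.5 of income goes to x.
Demand: x*(p_x,p_y,M) = 0.5·M/p_x and y* = 0.5·M/p_y.
At p_x=11, p_y=6, M=85: x* = 0.5·85/11 = 3.8636, y* = 7.0833.

x* = 3.8636, y* = 7.0833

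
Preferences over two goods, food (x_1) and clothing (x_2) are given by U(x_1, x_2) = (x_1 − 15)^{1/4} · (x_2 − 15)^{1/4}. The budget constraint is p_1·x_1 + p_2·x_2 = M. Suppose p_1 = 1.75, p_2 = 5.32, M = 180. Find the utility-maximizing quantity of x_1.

x_1* = 36.1286

Let x_1' = x_1−15, x_2' = x_2−15. MRS = x_2'/x_1' = p_1/p_2.
Substituting into the budget: x_1* = 15 + 0.5·(M − 15·p_1 − 15·p_2)/p_1, and x_2* = 15 + 0.5·(…)/p_2.
Discretionary income = 180 − 15·1.75 − 15·5.32 = 73.95; x_1* = 15 + 0.5·73.95/1.75 = 36.1286.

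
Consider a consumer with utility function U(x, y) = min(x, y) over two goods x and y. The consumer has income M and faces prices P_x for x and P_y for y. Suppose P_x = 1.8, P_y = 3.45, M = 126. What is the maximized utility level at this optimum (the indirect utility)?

Demand: x*(P_x,P_y,M) = M/(P_x + P_y), y* = M/(P_x + P_y).
Here 1.8 + 3.45 = 5.25, giving x* = 24 and y* = 24.
Utility at the optimum: U(24, 24) = 24.

V = 24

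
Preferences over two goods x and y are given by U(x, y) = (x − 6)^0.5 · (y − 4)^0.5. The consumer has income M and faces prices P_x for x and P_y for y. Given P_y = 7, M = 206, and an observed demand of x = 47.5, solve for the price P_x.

This is Cobb-Douglas in (x−6, y−4): tangency gives 0.5·P_y·(y−4) = 0.5·P_x·(x−6).
After buying the subsistence bundle (6, 4), a share 0.5 of the remaining income goes to x: x* = 6 + 0.5·(M − 6P_x − 4P_y)/P_x.
Set x* = 47.5 in the demand function and solve for P_x: P_x = 2.

P_x = 2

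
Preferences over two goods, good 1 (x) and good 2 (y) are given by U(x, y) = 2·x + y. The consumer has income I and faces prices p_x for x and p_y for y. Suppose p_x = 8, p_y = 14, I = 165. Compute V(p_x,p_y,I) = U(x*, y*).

V = 41.25

Perfect substitutes: compare marginal utility per dollar. 2/p_x vs 1/p_y → 0.25 vs 0.0714.
x gives more utility per dollar, so spend all income on x: x* = I/p_x, y* = 0.
Numerically: x* = 20.625, y* = 0.
Utility at the optimum: U(20.625, 0) = 41.25.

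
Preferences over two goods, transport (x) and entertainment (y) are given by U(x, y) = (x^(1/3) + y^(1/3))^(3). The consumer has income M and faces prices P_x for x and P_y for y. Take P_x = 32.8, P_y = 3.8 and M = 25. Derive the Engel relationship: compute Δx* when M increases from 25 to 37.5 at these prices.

MRS = MU_x/MU_y = (y/x)^(2/3). Set equal to P_x/P_y.
Hence y/x = (P_x/P_y)^(1/(2/3)), i.e. raised to the 1.5 power.
Substitute y = (y/x)·x into the budget: x* = M/(P_x + P_y·(y/x)).
Numerically y/x = 25.35919, so x* = 25/(32.8 + 3.8·25.35919) = 0.1936.
At M' = 37.5: x* = 0.2903. Change: 0.2903 − 0.1936 = 0.0968.

Δx* = 0.0968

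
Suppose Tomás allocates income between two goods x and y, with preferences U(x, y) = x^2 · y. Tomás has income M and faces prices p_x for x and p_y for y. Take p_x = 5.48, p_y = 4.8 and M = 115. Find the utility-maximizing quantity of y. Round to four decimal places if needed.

MU_x/MU_y = (2·y)/(x); tangency sets this equal to p_x/p_y.
Rearranging, p_y·y = (1/2)·p_x·x. Substituting into the budget gives p_x·x·(1 + (1/2)) = M.
Demand: x*(p_x,p_y,M) = 2/3·M/p_x and y* = 1/3·M/p_y.
At p_x=5.48, p_y=4.8, M=115: y* = 1/3·115/4.8 = 7.9861.

y* = 7.9861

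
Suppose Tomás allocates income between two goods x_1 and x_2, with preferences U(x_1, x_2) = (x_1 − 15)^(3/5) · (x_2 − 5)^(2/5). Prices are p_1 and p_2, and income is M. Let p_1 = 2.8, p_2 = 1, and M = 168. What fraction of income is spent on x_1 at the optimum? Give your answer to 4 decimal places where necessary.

Let x_1' = x_1−15, x_2' = x_2−5. MRS = (3/2)·x_2'/x_1' = p_1/p_2.
After buying the subsistence bundle (15, 5), a share 0.6 of the remaining income goes to x_1: x_1* = 15 + 0.6·(M − 15p_1 − 5p_2)/p_1.
Discretionary income = 168 − 15·2.8 − 5·1 = 121; x_1* = 15 + 0.6·121/2.8 = 40.9286; x_2* = 5 + 0.4·121/1 = 53.4.
Expenditure on x_1: 2.8·40.9286 = 114.6; share = 0.6821.

share on x_1 = 0.6821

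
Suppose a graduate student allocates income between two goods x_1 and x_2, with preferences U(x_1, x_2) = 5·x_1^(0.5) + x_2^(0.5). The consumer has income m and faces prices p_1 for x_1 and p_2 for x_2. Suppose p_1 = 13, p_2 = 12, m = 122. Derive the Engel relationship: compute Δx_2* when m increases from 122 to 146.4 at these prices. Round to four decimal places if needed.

From the CES first-order condition, 5·(x_2/x_1)^(0.5) = p_1/p_2.
Solve for the ratio: x_2/x_1 = [(1/5)·p_1/p_2]^(2).
With the ratio pinned down, the budget gives x_1* = m/(p_1 + p_2·(x_2/x_1)) and x_2* = (x_2/x_1)·x_1*.
Numerically x_2/x_1 = 0.046944, so x_1* = 122/(13 + 12·0.046944) = 8.9948 and x_2* = 0.046944·8.9948 = 0.4223.
At m' = 146.4: x_2* = 0.5067. Change: 0.5067 − 0.4223 = 0.0845.

Δx_2* = 0.0845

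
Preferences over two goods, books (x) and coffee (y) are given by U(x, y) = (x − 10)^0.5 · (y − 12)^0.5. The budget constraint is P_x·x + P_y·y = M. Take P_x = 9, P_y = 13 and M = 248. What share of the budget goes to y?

share on y = 0.6331

MRS = (y−12)/(x−10). Tangency with P_x/P_y gives y−12 = (P_x/P_y)·(x−10).
After buying the subsistence bundle (10, 12), a share 0.5 of the remaining income goes to x: x* = 10 + 0.5·(M − 10P_x − 12P_y)/P_x.
Discretionary income = 248 − 10·9 − 12·13 = 2; x* = 10 + 0.5·2/9 = 10.1111; y* = 12 + 0.5·2/13 = 12.0769.
Expenditure on y: 13·12.0769 = 157; share = 0.6331.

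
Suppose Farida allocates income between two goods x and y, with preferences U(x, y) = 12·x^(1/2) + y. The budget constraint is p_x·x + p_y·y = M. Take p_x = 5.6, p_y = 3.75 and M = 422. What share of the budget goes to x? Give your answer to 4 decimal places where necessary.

Plugging in: x* = (6·3.75/5.6)² = 16.1432, y* = 88.4262.
Expenditure on x: 5.6·16.1432 = 90.4018; share = 0.2142.

share on x = 0.2142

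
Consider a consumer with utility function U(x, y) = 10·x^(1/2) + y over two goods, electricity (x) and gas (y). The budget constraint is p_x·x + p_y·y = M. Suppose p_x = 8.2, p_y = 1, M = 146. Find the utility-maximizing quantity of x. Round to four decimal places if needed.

Solve: √x = 5·p_y/p_x, so x*(p_x,p_y) = (5·p_y/p_x)², and y* = (M − p_x·x*)/p_y.
Plugging in: x* = (5·1/8.2)² = 0.3718.

x* = 0.3718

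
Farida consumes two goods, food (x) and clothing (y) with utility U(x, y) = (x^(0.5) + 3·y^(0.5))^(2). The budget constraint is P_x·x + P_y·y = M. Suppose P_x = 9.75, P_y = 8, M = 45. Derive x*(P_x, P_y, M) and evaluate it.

x* = 0.3856

Substitute y = (y/x)·x into the budget: x* = M/(P_x + P_y·(y/x)).
Numerically y/x = 13.368164, so x* = 45/(9.75 + 8·13.368164) = 0.3856.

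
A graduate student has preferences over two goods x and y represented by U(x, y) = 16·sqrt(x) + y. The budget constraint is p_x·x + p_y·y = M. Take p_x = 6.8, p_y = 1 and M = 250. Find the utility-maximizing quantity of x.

x* = 1.3841

Utility is quasi-linear in y; the FOC for x is 8/√x = p_x/p_y.
Thus x* = (8·p_y/p_x)² — independent of M — with the rest of income spent on y.
Plugging in: x* = (8·1/6.8)² = 1.3841.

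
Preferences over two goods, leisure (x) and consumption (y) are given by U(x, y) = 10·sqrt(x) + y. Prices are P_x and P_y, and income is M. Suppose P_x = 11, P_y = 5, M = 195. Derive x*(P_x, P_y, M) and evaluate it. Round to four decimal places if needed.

MU_x = 5/√x, MU_y = 1. Tangency: 5/√x = P_x/P_y.
Solve: √x = 5·P_y/P_x, so x*(P_x,P_y) = (5·P_y/P_x)², and y* = (M − P_x·x*)/P_y.
Plugging in: x* = (5·5/11)² = 5.1653.

x* = 5.1653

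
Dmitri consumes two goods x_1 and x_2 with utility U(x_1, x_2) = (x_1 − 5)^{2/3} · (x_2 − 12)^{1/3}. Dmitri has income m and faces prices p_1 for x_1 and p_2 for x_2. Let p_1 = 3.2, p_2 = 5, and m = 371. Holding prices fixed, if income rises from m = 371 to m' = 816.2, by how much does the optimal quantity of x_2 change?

MRS = 2·(x_2−12)/(x_1−5). Tangency with p_1/p_2 gives x_2−12 = (1/2)·(p_1/p_2)·(x_1−5).
Substituting into the budget: x_1* = 5 + 2/3·(m − 5·p_1 − 12·p_2)/p_1, and x_2* = 12 + 1/3·(…)/p_2.
Discretionary income = 371 − 5·3.2 − 12·5 = 295; x_2* = 12 + 1/3·295/5 = 31.6667.
At m' = 816.2: x_2* = 61.3467. Change: 61.3467 − 31.6667 = 29.68.

Δx_2* = 29.68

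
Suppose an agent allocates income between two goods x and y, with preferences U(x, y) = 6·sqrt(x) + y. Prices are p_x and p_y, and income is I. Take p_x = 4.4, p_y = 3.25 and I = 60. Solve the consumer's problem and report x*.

x* = 4.9103

Thus x* = (3·p_y/p_x)² — independent of I — with the rest of income spent on y.
Plugging in: x* = (3·3.25/4.4)² = 4.9103.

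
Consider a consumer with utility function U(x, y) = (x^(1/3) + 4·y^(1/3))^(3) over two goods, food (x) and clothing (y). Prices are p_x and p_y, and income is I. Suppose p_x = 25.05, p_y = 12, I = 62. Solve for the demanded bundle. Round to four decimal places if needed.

MU_x ∝ x^(-2/3), MU_y ∝ 4·y^(-2/3), so MRS = (1/4)·(y/x)^(2/3) = p_x/p_y.
Hence y/x = (4·p_x/p_y)^(1/(2/3)), i.e. raised to the 1.5 power.
Substitute y = (y/x)·x into the budget: x* = I/(p_x + p_y·(y/x)).
Numerically y/x = 24.128466, so x* = 62/(25.05 + 12·24.128466) = 0.1971 and y* = 24.128466·0.1971 = 4.7553.

x* = 0.1971, y* = 4.7553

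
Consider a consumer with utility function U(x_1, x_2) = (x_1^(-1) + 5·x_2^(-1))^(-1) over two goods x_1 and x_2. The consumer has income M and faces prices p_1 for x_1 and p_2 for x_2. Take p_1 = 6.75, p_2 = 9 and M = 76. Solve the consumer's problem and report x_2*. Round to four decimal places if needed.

From the CES first-order condition, (1/5)·(x_2/x_1)^(2) = p_1/p_2.
Hence x_2/x_1 = (5·p_1/p_2)^(1/(2)), i.e. raised to the 0.5 power.
Substitute x_2 = (x_2/x_1)·x_1 into the budget: x_1* = M/(p_1 + p_2·(x_2/x_1)).
Numerically x_2/x_1 = 1.936492, so x_1* = 76/(6.75 + 9·1.936492) = 3.1433 and x_2* = 1.936492·3.1433 = 6.087.

x_2* = 6.087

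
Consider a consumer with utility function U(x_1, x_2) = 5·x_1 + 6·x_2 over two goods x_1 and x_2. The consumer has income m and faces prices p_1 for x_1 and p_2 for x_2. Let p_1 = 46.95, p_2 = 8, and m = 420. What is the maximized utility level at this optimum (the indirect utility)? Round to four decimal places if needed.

x_2 gives more utility per dollar, so spend all income on x_2: x_2* = m/p_2, x_1* = 0.
Numerically: x_1* = 0, x_2* = 52.5.
Utility at the optimum: U(0, 52.5) = 315.

V = 315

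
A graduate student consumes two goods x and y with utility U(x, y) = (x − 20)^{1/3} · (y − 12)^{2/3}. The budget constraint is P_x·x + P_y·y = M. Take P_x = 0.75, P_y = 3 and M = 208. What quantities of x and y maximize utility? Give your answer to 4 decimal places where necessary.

x* = 89.7778, y* = 46.8889

MRS = (1/2)·(y−12)/(x−20). Tangency with P_x/P_y gives y−12 = 2·(P_x/P_y)·(x−20).
After buying the subsistence bundle (20, 12), a share 1/3 of the remaining income goes to x: x* = 20 + 1/3·(M − 20P_x − 12P_y)/P_x.
Discretionary income = 208 − 20·0.75 − 12·3 = 157; x* = 20 + 1/3·157/0.75 = 89.7778; y* = 12 + 2/3·157/3 = 46.8889.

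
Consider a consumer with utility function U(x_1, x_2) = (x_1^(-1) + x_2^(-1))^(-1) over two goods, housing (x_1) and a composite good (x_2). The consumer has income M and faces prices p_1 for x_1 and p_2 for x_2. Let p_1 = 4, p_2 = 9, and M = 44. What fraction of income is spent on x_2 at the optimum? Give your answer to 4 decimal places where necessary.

share on x_2 = 0.6

Numerically x_2/x_1 = 0.666667, so x_1* = 44/(4 + 9·0.666667) = 4.4 and x_2* = 0.666667·4.4 = 2.9333.
Expenditure on x_2: 9·2.9333 = 26.4; share = 0.6.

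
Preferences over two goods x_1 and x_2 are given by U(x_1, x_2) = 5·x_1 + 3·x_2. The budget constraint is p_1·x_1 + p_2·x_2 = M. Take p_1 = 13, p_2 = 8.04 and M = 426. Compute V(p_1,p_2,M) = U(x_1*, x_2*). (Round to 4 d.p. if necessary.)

V = 163.8462

Perfect substitutes: compare marginal utility per dollar. 5/p_1 vs 3/p_2 → 0.3846 vs 0.3731.
x_1 gives more utility per dollar, so spend all income on x_1: x_1* = M/p_1, x_2* = 0.
Numerically: x_1* = 32.7692, x_2* = 0.
Utility at the optimum: U(32.7692, 0) = 163.8462.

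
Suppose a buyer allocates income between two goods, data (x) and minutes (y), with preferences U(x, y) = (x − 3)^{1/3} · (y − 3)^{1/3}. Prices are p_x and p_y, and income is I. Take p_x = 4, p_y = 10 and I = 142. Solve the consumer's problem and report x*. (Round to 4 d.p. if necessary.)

This is Cobb-Douglas in (x−3, y−3): tangency gives 1/3·p_y·(y−3) = 1/3·p_x·(x−3).
Substituting into the budget: x* = 3 + 0.5·(I − 3·p_x − 3·p_y)/p_x, and y* = 3 + 0.5·(…)/p_y.
Discretionary income = 142 − 3·4 − 3·10 = 100; x* = 3 + 0.5·100/4 = 15.5.

x* = 15.5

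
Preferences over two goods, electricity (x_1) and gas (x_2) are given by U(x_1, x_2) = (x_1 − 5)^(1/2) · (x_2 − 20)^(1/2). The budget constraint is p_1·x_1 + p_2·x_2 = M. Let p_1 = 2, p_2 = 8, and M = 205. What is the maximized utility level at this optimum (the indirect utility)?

MRS = (x_2−20)/(x_1−5). Tangency with p_1/p_2 gives x_2−20 = (p_1/p_2)·(x_1−5).
Substituting into the budget: x_1* = 5 + 0.5·(M − 5·p_1 − 20·p_2)/p_1, and x_2* = 20 + 0.5·(…)/p_2.
Discretionary income = 205 − 5·2 − 20·8 = 35; x_1* = 5 + 0.5·35/2 = 13.75; x_2* = 20 + 0.5·35/8 = 22.1875.
Utility at the optimum: U(13.75, 22.1875) = 4.375.

V = 4.375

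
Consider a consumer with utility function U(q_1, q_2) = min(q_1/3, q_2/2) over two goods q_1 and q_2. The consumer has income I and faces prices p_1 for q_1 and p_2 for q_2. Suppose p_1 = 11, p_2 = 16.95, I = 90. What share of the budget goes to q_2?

share on q_2 = 0.5067

Demand: q_1*(p_1,p_2,I) = 3·I/(3·p_1 + 2·p_2), q_2* = 2·I/(3·p_1 + 2·p_2).
Here 3·11 + 2·16.95 = 66.9, giving q_1* = 4.0359 and q_2* = 2.6906.
Expenditure on q_2: 16.95·2.6906 = 45.6054; share = 0.5067.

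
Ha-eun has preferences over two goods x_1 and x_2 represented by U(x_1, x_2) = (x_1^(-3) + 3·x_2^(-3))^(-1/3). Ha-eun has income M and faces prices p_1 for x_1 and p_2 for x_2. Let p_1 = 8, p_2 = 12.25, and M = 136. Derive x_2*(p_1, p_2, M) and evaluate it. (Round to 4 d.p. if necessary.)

x_2* = 7.1534

Numerically x_2/x_1 = 1.183093, so x_1* = 136/(8 + 12.25·1.183093) = 6.0464 and x_2* = 1.183093·6.0464 = 7.1534.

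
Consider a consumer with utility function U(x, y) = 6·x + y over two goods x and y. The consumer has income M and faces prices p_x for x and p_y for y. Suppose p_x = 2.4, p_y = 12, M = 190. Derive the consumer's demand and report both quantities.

Linear utility — the consumer picks whichever good has higher MU/price: 6/2.4 = 2.5 vs 1/12 = 0.0833.
x gives more utility per dollar, so spend all income on x: x* = M/p_x, y* = 0.
Numerically: x* = 79.1667, y* = 0.

x* = 79.1667, y* = 0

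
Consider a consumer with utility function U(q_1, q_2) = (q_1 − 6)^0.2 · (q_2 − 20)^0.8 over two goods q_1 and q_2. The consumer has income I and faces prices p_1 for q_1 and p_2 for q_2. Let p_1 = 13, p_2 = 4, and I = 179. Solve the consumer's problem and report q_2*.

Substituting into the budget: q_1* = 6 + 0.2·(I − 6·p_1 − 20·p_2)/p_1, and q_2* = 20 + 0.8·(…)/p_2.
Discretionary income = 179 − 6·13 − 20·4 = 21; q_2* = 20 + 0.8·21/4 = 24.2.

q_2* = 24.2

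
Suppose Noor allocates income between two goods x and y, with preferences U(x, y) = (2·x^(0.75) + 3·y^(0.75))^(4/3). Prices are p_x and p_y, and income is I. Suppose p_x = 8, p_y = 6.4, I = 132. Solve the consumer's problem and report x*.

MU_x ∝ 2·x^(-0.25), MU_y ∝ 3·y^(-0.25), so MRS = (2/3)·(y/x)^(0.25) = p_x/p_y.
Solve for the ratio: y/x = [(3/2)·p_x/p_y]^(4).
With the ratio pinned down, the budget gives x* = I/(p_x + p_y·(y/x)) and y* = (y/x)·x*.
Numerically y/x = 12.359619, so x* = 132/(8 + 6.4·12.359619) = 1.5155.

x* = 1.5155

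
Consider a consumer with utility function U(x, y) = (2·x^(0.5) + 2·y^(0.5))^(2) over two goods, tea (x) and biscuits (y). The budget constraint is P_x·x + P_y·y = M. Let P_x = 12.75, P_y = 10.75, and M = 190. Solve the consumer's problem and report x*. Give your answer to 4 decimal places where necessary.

x* = 6.8169

MU_x ∝ 2·x^(-0.5), MU_y ∝ 2·y^(-0.5), so MRS = (y/x)^(0.5) = P_x/P_y.
Hence y/x = (P_x/P_y)^(1/(0.5)), i.e. raised to the 2 power.
Substitute y = (y/x)·x into the budget: x* = M/(P_x + P_y·(y/x)).
Numerically y/x = 1.406706, so x* = 190/(12.75 + 10.75·1.406706) = 6.8169.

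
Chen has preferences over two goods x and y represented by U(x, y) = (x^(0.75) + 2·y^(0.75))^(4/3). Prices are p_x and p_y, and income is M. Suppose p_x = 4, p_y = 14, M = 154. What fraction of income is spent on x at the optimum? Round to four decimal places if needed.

share on x = 0.7282

MU_x ∝ x^(-0.25), MU_y ∝ 2·y^(-0.25), so MRS = (1/2)·(y/x)^(0.25) = p_x/p_y.
Solve for the ratio: y/x = [2·p_x/p_y]^(4).
Substitute y = (y/x)·x into the budget: x* = M/(p_x + p_y·(y/x)).
Numerically y/x = 0.106622, so x* = 154/(4 + 14·0.106622) = 28.0372 and y* = 0.106622·28.0372 = 2.9894.
Expenditure on x: 4·28.0372 = 112.1486; share = 0.7282.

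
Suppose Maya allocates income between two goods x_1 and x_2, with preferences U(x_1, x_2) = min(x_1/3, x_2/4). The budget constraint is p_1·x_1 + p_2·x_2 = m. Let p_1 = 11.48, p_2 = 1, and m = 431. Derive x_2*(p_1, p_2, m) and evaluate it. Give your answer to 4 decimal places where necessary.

x_2* = 44.8491

Leontief preferences: the optimum is at the kink where x_1/3 = x_2/4, i.e. x_2 = (4/3)·x_1.
Budget: p_1·x_1 + p_2·(4/3)·x_1 = m, so (3·p_1 + 4·p_2)·x_1 = 3·m.
Demand: x_1*(p_1,p_2,m) = 3·m/(3·p_1 + 4·p_2), x_2* = 4·m/(3·p_1 + 4·p_2).
Here 3·11.48 + 4·1 = 38.44, giving x_2* = 44.8491.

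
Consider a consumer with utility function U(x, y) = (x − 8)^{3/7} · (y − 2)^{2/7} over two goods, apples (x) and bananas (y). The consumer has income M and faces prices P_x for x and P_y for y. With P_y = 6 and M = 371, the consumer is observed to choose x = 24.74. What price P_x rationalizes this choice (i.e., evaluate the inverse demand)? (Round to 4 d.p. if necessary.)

This is Cobb-Douglas in (x−8, y−2): tangency gives 3/7·P_y·(y−2) = 2/7·P_x·(x−8).
After buying the subsistence bundle (8, 2), a share 0.6 of the remaining income goes to x: x* = 8 + 0.6·(M − 8P_x − 2P_y)/P_x.
Set x* = 24.74 in the demand function and solve for P_x: P_x = 10.

P_x = 10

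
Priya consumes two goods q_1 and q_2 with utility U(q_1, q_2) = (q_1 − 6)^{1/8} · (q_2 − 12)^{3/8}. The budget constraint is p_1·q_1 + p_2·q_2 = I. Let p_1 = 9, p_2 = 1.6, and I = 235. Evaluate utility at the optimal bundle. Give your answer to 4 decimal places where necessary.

V = 6.1172

MRS = (1/3)·(q_2−12)/(q_1−6). Tangency with p_1/p_2 gives q_2−12 = 3·(p_1/p_2)·(q_1−6).
Substituting into the budget: q_1* = 6 + 0.25·(I − 6·p_1 − 12·p_2)/p_1, and q_2* = 12 + 0.75·(…)/p_2.
Discretionary income = 235 − 6·9 − 12·1.6 = 161.8; q_1* = 6 + 0.25·161.8/9 = 10.4944; q_2* = 12 + 0.75·161.8/1.6 = 87.8438.
Utility at the optimum: U(10.4944, 87.8438) = 6.1172.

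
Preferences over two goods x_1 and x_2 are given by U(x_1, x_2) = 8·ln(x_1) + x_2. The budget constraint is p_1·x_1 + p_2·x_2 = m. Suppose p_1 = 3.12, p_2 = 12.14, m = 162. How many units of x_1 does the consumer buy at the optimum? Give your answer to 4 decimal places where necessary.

MU_x_1 = 8/x_1, MU_x_2 = 1. Tangency: 8/x_1 = p_1/p_2.
So x_1*(p_1,p_2) = 8·p_2/p_1, independent of income; and x_2* = (m − 8·p_2)/p_2.
At the given prices: x_1* = 8·12.14/3.12 = 31.1282.

x_1* = 31.1282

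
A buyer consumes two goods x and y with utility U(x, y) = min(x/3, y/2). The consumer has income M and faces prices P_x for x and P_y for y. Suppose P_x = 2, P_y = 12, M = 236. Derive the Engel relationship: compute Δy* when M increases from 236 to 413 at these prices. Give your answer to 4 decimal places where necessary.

Leontief preferences: the optimum is at the kink where x/3 = y/2, i.e. y = (2/3)·x.
Budget: P_x·x + P_y·(2/3)·x = M, so (3·P_x + 2·P_y)·x = 3·M.
Demand: x*(P_x,P_y,M) = 3·M/(3·P_x + 2·P_y), y* = 2·M/(3·P_x + 2·P_y).
Here 3·2 + 2·12 = 30, giving y* = 15.7333.
At M' = 413: y* = 27.5333. Change: 27.5333 − 15.7333 = 11.8.

Δy* = 11.8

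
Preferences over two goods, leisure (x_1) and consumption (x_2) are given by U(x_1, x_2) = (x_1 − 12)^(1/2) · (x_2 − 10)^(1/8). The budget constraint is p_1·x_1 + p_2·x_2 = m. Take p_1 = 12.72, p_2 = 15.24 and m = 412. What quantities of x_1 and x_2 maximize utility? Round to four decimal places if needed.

x_1* = 18.727, x_2* = 11.4037

This is Cobb-Douglas in (x_1−12, x_2−10): tangency gives 0.5·p_2·(x_2−10) = 0.125·p_1·(x_1−12).
After buying the subsistence bundle (12, 10), a share 0.8 of the remaining income goes to x_1: x_1* = 12 + 0.8·(m − 12p_1 − 10p_2)/p_1.
Discretionary income = 412 − 12·12.72 − 10·15.24 = 106.96; x_1* = 12 + 0.8·106.96/12.72 = 18.727; x_2* = 10 + 0.2·106.96/15.24 = 11.4037.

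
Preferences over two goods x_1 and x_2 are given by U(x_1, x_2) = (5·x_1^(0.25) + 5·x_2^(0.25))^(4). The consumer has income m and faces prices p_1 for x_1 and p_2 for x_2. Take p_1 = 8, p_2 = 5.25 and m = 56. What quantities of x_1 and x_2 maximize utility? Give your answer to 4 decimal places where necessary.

x_1* = 3.2547, x_2* = 5.7071

From the CES first-order condition, (x_2/x_1)^(0.75) = p_1/p_2.
Solve for the ratio: x_2/x_1 = [p_1/p_2]^(4/3).
With the ratio pinned down, the budget gives x_1* = m/(p_1 + p_2·(x_2/x_1)) and x_2* = (x_2/x_1)·x_1*.
Numerically x_2/x_1 = 1.753507, so x_1* = 56/(8 + 5.25·1.753507) = 3.2547 and x_2* = 1.753507·3.2547 = 5.7071.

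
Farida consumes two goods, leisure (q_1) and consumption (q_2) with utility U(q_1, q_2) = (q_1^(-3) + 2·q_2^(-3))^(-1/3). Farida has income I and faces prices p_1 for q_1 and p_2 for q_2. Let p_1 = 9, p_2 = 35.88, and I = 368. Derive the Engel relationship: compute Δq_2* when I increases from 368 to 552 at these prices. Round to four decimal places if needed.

Substitute q_2 = (q_2/q_1)·q_1 into the budget: q_1* = I/(p_1 + p_2·(q_2/q_1)).
Numerically q_2/q_1 = 0.841599, so q_1* = 368/(9 + 35.88·0.841599) = 9.3886 and q_2* = 0.841599·9.3886 = 7.9014.
At I' = 552: q_2* = 11.8521. Change: 11.8521 − 7.9014 = 3.9507.

Δq_2* = 3.9507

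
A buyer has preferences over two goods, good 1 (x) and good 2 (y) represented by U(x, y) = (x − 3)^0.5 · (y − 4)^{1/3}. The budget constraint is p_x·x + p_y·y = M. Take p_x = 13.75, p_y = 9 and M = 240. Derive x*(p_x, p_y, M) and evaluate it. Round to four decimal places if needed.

x* = 10.1018

Let x' = x−3, y' = y−4. MRS = (3/2)·y'/x' = p_x/p_y.
Substituting into the budget: x* = 3 + 0.6·(M − 3·p_x − 4·p_y)/p_x, and y* = 4 + 0.4·(…)/p_y.
Discretionary income = 240 − 3·13.75 − 4·9 = 162.75; x* = 3 + 0.6·162.75/13.75 = 10.1018.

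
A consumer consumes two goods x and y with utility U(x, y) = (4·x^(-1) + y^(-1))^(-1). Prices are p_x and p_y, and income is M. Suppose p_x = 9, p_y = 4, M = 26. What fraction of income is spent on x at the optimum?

share on x = 0.75

MU_x ∝ 4·x^(-2), MU_y ∝ y^(-2), so MRS = 4·(y/x)^(2) = p_x/p_y.
Solve for the ratio: y/x = [(1/4)·p_x/p_y]^(0.5).
With the ratio pinned down, the budget gives x* = M/(p_x + p_y·(y/x)) and y* = (y/x)·x*.
Numerically y/x = 0.75, so x* = 26/(9 + 4·0.75) = 2.1667 and y* = 0.75·2.1667 = 1.625.
Expenditure on x: 9·2.1667 = 19.5; share = 0.75.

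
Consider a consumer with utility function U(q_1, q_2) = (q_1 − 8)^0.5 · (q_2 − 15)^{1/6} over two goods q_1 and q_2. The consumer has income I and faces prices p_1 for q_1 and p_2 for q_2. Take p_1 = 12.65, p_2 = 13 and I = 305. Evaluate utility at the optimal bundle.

After buying the subsistence bundle (8, 15), a share 0.75 of the remaining income goes to q_1: q_1* = 8 + 0.75·(I − 8p_1 − 15p_2)/p_1.
Discretionary income = 305 − 8·12.65 − 15·13 = 8.8; q_1* = 8 + 0.75·8.8/12.65 = 8.5217; q_2* = 15 + 0.25·8.8/13 = 15.1692.
Utility at the optimum: U(8.5217, 15.1692) = 0.5372.

V = 0.5372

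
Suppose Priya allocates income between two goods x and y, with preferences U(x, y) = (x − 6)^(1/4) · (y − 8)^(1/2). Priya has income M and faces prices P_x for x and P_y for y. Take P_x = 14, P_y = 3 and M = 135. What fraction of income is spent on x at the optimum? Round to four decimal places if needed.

This is Cobb-Douglas in (x−6, y−8): tangency gives 0.25·P_y·(y−8) = 0.5·P_x·(x−6).
Substituting into the budget: x* = 6 + 1/3·(M − 6·P_x − 8·P_y)/P_x, and y* = 8 + 2/3·(…)/P_y.
Discretionary income = 135 − 6·14 − 8·3 = 27; x* = 6 + 1/3·27/14 = 6.6429; y* = 8 + 2/3·27/3 = 14.
Expenditure on x: 14·6.6429 = 93; share = 0.6889.

share on x = 0.6889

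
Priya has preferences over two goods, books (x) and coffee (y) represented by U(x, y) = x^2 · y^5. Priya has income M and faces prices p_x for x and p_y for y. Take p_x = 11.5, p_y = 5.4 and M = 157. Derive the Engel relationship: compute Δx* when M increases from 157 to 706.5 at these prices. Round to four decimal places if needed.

Δx* = 13.6522

Tangency: MRS = (2/5)·y/x = p_x/p_y.
Rearranging, p_y·y = (5/2)·p_x·x. Substituting into the budget gives p_x·x·(1 + (5/2)) = M.
Demand: x*(p_x,p_y,M) = 2/7·M/p_x and y* = 5/7·M/p_y.
At p_x=11.5, p_y=5.4, M=157: x* = 2/7·157/11.5 = 3.9006.
At M' = 706.5: x* = 17.5528. Change: 17.5528 − 3.9006 = 13.6522.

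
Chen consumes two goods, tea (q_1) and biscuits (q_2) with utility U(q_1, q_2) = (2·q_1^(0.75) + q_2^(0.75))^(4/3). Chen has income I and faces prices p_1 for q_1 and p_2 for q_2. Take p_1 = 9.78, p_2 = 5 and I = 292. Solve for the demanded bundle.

With the ratio pinned down, the budget gives q_1* = I/(p_1 + p_2·(q_2/q_1)) and q_2* = (q_2/q_1)·q_1*.
Numerically q_2/q_1 = 0.914862, so q_1* = 292/(9.78 + 5·0.914862) = 20.3423 and q_2* = 0.914862·20.3423 = 18.6104.

q_1* = 20.3423, q_2* = 18.6104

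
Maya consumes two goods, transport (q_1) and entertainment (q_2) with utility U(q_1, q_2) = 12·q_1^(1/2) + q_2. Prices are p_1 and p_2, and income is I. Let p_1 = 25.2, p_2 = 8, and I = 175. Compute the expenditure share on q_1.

MU_q_1 = 6/√q_1, MU_q_2 = 1. Tangency: 6/√q_1 = p_1/p_2.
Thus q_1* = (6·p_2/p_1)² — independent of I — with the rest of income spent on q_2.
Plugging in: q_1* = (6·8/25.2)² = 3.6281, q_2* = 10.4464.
Expenditure on q_1: 25.2·3.6281 = 91.4286; share = 0.5224.

share on q_1 = 0.5224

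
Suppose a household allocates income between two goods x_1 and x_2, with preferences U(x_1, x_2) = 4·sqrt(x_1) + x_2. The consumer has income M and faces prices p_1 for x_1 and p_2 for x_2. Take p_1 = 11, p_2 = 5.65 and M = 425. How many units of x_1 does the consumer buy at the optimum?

Utility is quasi-linear in x_2; the FOC for x_1 is 2/√x_1 = p_1/p_2.
Solve: √x_1 = 2·p_2/p_1, so x_1*(p_1,p_2) = (2·p_2/p_1)², and x_2* = (M − p_1·x_1*)/p_2.
Plugging in: x_1* = (2·5.65/11)² = 1.0553.

x_1* = 1.0553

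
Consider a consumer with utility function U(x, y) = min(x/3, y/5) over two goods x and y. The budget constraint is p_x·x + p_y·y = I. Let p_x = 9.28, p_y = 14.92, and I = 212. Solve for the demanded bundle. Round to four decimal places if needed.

Leontief preferences: the optimum is at the kink where x/3 = y/5, i.e. y = (5/3)·x.
Budget: p_x·x + p_y·(5/3)·x = I, so (3·p_x + 5·p_y)·x = 3·I.
Demand: x*(p_x,p_y,I) = 3·I/(3·p_x + 5·p_y), y* = 5·I/(3·p_x + 5·p_y).
Here 3·9.28 + 5·14.92 = 102.44, giving x* = 6.2085 and y* = 10.3475.

x* = 6.2085, y* = 10.3475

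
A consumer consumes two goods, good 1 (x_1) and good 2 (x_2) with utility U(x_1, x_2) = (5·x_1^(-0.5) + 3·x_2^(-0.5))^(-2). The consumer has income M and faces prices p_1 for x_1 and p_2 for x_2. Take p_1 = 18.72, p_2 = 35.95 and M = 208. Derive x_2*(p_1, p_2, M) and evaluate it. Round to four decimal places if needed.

x_2* = 2.7152

Substitute x_2 = (x_2/x_1)·x_1 into the budget: x_1* = M/(p_1 + p_2·(x_2/x_1)).
Numerically x_2/x_1 = 0.460439, so x_1* = 208/(18.72 + 35.95·0.460439) = 5.8969 and x_2* = 0.460439·5.8969 = 2.7152.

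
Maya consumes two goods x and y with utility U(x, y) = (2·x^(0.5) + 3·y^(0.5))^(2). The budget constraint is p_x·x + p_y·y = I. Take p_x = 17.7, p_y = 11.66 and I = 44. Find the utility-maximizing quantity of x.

MU_x ∝ 2·x^(-0.5), MU_y ∝ 3·y^(-0.5), so MRS = (2/3)·(y/x)^(0.5) = p_x/p_y.
Hence y/x = ((3/2)·p_x/p_y)^(1/(0.5)), i.e. raised to the 2 power.
With the ratio pinned down, the budget gives x* = I/(p_x + p_y·(y/x)) and y* = (y/x)·x*.
Numerically y/x = 5.184799, so x* = 44/(17.7 + 11.66·5.184799) = 0.563.

x* = 0.563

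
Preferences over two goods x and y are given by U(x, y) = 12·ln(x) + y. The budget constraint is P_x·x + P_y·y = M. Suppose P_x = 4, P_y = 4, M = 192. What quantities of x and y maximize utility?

x* = 12, y* = 36

Set MRS = P_x/P_y: (12/x)/1 = P_x/P_y.
So x*(P_x,P_y) = 12·P_y/P_x, independent of income; and y* = (M − 12·P_y)/P_y.
At the given prices: x* = 12·4/4 = 12, and y* = 36.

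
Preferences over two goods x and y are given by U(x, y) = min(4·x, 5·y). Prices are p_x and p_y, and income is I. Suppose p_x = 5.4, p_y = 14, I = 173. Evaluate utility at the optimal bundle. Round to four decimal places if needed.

Leontief preferences: the optimum is at the kink where x/5 = y/4, i.e. y = (4/5)·x.
Budget: p_x·x + p_y·(4/5)·x = I, so (5·p_x + 4·p_y)·x = 5·I.
Demand: x*(p_x,p_y,I) = 5·I/(5·p_x + 4·p_y), y* = 4·I/(5·p_x + 4·p_y).
Here 5·5.4 + 4·14 = 83, giving x* = 10.4217 and y* = 8.3373.
Utility at the optimum: U(10.4217, 8.3373) = 41.6867.

V = 41.6867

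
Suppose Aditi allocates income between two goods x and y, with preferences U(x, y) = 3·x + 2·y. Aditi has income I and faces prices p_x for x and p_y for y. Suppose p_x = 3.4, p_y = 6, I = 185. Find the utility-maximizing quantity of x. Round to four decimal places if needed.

Linear utility — the consumer picks whichever good has higher MU/price: 3/3.4 = 0.8824 vs 2/6 = 0.3333.
x gives more utility per dollar, so spend all income on x: x* = I/p_x, y* = 0.
Numerically: x* = 54.4118, y* = 0.

x* = 54.4118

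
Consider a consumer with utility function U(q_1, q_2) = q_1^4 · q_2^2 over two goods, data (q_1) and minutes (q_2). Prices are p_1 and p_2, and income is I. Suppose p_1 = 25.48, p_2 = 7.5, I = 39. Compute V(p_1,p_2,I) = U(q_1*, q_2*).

V = 3.2573

Tangency: MRS = 2·q_2/q_1 = p_1/p_2.
Rearranging, p_2·q_2 = (1/2)·p_1·q_1. Substituting into the budget gives p_1·q_1·(1 + (1/2)) = I.
Demand: q_1*(p_1,p_2,I) = 2/3·I/p_1 and q_2* = 1/3·I/p_2.
At p_1=25.48, p_2=7.5, I=39: q_1* = 2/3·39/25.48 = 1.0204, q_2* = 1.7333.
Utility at the optimum: U(1.0204, 1.7333) = 3.2573.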